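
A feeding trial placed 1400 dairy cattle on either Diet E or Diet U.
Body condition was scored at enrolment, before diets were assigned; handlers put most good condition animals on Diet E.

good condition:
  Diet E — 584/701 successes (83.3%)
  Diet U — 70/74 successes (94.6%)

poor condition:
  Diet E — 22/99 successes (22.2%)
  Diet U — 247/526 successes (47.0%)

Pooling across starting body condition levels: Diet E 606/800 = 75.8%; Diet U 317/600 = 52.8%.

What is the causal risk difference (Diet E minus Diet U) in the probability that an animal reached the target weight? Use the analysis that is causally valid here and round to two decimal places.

-0.17

Starting body condition differs across diets for reasons unrelated to any effect of the diet itself, and it separately predicts the outcome — a classic confounder. We must compare within starting body condition levels.
Adjusting over the population distribution of starting body condition: 0.554·(0.833−0.946) + 0.446·(0.222−0.470) = -0.173.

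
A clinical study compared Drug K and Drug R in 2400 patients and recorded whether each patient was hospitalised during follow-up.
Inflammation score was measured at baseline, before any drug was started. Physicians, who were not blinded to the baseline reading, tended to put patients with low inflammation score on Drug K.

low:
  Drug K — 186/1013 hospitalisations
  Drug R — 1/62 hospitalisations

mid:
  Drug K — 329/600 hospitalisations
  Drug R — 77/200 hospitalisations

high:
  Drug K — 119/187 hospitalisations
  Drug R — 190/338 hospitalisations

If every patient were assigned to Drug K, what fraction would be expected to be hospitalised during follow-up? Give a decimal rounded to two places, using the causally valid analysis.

The stratified and pooled comparisons disagree (Drug R wins within each inflammation score; Drug K wins overall), so the answer turns on the causal role of inflammation score.
Inflammation score differs across drugs for reasons unrelated to any effect of the drug itself, and it separately predicts the outcome — a classic confounder. We must compare within inflammation score levels.
Standardising Drug K to the population inflammation score mix: 0.448·186/1013 + 0.333·329/600 + 0.219·119/187 = 0.404.

0.40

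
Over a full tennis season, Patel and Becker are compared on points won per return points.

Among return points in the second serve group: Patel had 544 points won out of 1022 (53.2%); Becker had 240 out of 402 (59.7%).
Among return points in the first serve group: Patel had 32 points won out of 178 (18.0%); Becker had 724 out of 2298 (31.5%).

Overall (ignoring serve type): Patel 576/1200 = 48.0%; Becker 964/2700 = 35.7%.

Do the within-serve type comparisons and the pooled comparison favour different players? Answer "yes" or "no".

Within each serve type level (second serve 53.2% vs 59.7%; first serve 18.0% vs 31.5%), Becker has the higher rate every time. Pooled: 48.0% vs 35.7% — Patel has the higher rate overall. The two comparisons disagree.

yes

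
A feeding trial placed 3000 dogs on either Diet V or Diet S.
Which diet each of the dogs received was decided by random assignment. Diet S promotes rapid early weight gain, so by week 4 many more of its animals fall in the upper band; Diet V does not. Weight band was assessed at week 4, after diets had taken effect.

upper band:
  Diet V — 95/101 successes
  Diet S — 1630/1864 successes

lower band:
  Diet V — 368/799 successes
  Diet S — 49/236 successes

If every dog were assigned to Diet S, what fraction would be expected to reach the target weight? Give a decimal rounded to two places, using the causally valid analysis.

0.80

Diet V is higher inside every week-4 weight band stratum but Diet S is higher in aggregate. Whether to stratify depends on how week-4 weight band relates to the diet.
Week-4 weight band here is a post-treatment variable shaped by the diet; conditioning on it would introduce bias rather than remove it. The overall comparison is the causal one.
So P(outcome | do(Diet S)) is just the pooled rate for Diet S: 1679/2100 = 0.800.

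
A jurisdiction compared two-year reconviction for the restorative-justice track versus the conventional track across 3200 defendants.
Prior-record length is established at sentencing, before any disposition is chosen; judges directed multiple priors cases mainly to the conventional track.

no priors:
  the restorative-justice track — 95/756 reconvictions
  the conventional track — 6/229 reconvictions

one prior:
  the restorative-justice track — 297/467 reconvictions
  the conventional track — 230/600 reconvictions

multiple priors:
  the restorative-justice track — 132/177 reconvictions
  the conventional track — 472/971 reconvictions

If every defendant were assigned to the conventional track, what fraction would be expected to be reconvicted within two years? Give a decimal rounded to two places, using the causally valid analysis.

Prior-record length satisfies the back-door criterion: it is not a descendant of the disposition, and it blocks the spurious path from disposition to outcome. Adjusting for it (i.e., using the within-prior-record length rates) gives the causal effect.
Standardising the conventional track to the population prior-record length mix: 0.308·6/229 + 0.333·230/600 + 0.359·472/971 = 0.310.

0.31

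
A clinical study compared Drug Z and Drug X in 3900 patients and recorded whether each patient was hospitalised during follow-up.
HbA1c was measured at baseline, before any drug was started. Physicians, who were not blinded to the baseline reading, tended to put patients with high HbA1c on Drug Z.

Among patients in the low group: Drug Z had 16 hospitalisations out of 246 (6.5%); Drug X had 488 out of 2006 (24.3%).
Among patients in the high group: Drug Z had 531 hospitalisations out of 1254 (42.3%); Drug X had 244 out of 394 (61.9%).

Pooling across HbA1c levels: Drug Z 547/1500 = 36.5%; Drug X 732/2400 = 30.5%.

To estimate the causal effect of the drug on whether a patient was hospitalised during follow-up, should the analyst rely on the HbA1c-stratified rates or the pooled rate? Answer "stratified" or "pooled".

Drug Z is lower inside every HbA1c stratum but Drug X is lower in aggregate. Whether to stratify depends on how HbA1c relates to the drug.
Nothing the drug does changes HbA1c; the imbalance is an allocation artefact. With HbA1c also predicting the outcome, the pooled figure is confounded, and the within-stratum comparison is the causal one.
Within each level — low: 6.5% vs 24.3%; high: 42.3% vs 61.9% — Drug Z is lower every time.

stratified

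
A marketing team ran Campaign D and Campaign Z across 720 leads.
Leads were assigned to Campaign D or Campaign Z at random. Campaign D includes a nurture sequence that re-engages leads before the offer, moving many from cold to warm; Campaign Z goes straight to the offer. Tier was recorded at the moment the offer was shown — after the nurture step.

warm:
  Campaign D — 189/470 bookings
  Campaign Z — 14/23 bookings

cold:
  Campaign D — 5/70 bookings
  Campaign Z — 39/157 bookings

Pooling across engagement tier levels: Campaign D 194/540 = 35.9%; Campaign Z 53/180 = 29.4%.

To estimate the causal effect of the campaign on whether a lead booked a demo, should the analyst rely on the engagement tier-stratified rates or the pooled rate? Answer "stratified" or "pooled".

pooled

Engagement tier is recorded after the campaign and is itself shifted by it — it sits on the causal path from campaign to outcome. Conditioning on a mediator would strip out part of the effect we want; the pooled comparison gives the total causal effect.
Pooled: Campaign D 35.9% vs Campaign Z 29.4%; Campaign D is higher overall.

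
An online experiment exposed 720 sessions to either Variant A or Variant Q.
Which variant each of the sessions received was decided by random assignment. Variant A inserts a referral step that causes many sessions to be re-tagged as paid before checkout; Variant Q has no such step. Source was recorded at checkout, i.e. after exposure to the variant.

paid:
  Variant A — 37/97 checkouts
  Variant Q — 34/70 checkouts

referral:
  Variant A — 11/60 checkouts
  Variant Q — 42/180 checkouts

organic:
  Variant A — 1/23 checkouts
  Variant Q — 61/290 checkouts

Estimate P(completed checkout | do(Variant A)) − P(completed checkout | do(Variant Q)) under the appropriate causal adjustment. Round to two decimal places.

+0.02

The distribution of traffic source is itself part of what the variant does — it is an intermediate outcome. Holding it fixed would remove that part of the effect; the total effect is the pooled difference.
The causal difference is the pooled difference: 0.272 − 0.254 = +0.019.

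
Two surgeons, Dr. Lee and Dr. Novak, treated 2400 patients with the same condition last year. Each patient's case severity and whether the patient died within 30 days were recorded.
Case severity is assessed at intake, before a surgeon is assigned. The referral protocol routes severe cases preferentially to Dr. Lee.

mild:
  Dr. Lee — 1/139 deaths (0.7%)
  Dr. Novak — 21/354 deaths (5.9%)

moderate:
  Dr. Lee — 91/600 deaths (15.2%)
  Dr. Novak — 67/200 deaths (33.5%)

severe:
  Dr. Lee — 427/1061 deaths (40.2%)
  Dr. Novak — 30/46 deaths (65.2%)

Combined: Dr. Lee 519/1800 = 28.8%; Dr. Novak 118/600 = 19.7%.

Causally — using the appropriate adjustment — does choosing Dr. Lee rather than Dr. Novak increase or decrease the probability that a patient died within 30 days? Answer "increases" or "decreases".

Dr. Lee is lower inside every case severity stratum but Dr. Novak is lower in aggregate. Whether to stratify depends on how case severity relates to the surgeon.
Since case severity is a pre-existing factor (not a product of the surgeon) and it affects the outcome on its own, it is a confounder. The stratified rates, not the pooled rate, identify the causal effect.
Within each level — mild: 0.7% vs 5.9%; moderate: 15.2% vs 33.5%; severe: 40.2% vs 65.2% — Dr. Lee is lower every time.

decreases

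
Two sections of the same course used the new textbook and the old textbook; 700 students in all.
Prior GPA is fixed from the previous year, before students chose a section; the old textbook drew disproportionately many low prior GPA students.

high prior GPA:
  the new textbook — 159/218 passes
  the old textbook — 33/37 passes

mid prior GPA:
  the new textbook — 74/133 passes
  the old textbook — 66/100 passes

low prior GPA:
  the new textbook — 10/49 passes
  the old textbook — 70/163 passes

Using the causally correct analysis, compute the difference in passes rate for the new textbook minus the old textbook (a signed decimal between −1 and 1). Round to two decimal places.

-0.16

Within every prior GPA band level the old textbook has the higher rate, yet pooled the new textbook does — Simpson's reversal.
Here prior GPA band is a common cause — it drives both which teaching method a case falls under and the outcome. The crude comparison mixes populations; the stratum-specific rates are the causally relevant ones.
Adjusting over the population distribution of prior GPA band: 0.364·(0.729−0.892) + 0.333·(0.556−0.660) + 0.303·(0.204−0.429) = -0.162.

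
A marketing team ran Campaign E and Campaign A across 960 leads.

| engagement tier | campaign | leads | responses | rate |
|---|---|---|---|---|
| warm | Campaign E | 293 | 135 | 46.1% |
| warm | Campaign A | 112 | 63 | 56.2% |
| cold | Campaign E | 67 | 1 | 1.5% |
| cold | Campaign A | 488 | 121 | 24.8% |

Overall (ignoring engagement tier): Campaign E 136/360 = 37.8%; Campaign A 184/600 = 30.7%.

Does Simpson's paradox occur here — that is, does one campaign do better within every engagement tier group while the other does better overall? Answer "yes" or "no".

Within each engagement tier level (warm 46.1% vs 56.2%; cold 1.5% vs 24.8%), Campaign A has the higher rate every time. Pooled: 37.8% vs 30.7% — Campaign E has the higher rate overall. The two comparisons disagree.

yes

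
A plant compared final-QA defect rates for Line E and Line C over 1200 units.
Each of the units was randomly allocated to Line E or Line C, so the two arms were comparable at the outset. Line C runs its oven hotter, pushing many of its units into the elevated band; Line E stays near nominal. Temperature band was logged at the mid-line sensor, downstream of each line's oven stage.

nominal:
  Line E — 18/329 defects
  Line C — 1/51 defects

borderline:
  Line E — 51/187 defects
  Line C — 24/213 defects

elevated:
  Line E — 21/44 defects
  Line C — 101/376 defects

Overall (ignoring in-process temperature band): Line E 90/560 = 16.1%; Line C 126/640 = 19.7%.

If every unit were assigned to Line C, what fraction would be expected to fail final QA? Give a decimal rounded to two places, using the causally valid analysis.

0.20

The in-process temperature band-specific comparison favours Line C throughout, but the pooled figures favour Line E. The question is whether to condition on in-process temperature band.
In-process temperature band here is a post-treatment variable shaped by the line; conditioning on it would introduce bias rather than remove it. The overall comparison is the causal one.
So P(outcome | do(Line C)) is just the pooled rate for Line C: 126/640 = 0.197.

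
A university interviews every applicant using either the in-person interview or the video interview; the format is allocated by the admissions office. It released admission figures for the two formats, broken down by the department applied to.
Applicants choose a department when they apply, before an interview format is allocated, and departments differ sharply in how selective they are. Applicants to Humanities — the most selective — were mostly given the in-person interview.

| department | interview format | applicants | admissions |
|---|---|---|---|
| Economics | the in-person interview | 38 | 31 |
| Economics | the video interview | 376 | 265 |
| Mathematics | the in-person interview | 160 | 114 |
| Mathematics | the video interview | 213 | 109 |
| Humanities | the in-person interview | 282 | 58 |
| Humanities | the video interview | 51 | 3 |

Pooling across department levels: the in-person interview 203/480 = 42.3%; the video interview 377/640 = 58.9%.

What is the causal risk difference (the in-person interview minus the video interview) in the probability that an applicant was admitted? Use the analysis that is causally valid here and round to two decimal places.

The imbalance in department arose from how applicants were allocated, not from anything the interview format did; and department independently affects the outcome. The pooled gap is confounded — condition on department.
Adjusting over the population distribution of department: 0.370·(0.816−0.705) + 0.333·(0.713−0.512) + 0.297·(0.206−0.059) = +0.152.

+0.15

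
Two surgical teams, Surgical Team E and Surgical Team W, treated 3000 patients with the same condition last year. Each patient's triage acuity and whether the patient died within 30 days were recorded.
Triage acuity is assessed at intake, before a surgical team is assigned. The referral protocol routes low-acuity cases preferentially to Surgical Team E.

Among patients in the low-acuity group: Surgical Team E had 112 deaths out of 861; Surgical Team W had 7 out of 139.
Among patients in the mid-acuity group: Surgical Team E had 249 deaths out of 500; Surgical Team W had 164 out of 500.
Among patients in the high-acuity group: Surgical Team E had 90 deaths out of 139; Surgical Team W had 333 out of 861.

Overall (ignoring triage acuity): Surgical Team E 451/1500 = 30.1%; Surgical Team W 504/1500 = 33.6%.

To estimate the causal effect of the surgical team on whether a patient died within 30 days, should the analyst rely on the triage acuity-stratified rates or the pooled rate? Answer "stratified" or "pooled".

stratified

The imbalance in triage acuity arose from how patients were allocated, not from anything the surgical team did; and triage acuity independently affects the outcome. The pooled gap is confounded — condition on triage acuity.
Within each level — low-acuity: 13.0% vs 5.0%; mid-acuity: 49.8% vs 32.8%; high-acuity: 64.7% vs 38.7% — Surgical Team W is lower every time.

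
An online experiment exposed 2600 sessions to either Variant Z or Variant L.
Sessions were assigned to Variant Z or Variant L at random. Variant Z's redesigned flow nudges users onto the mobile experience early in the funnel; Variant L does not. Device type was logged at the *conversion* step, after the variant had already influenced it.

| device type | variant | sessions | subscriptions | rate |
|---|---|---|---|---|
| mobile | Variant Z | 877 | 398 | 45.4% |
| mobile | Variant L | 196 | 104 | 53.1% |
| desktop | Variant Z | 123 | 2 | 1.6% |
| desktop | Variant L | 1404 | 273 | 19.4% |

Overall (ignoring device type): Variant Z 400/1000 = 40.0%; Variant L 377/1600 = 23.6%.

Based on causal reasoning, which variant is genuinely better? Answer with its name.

Variant Z

Within every device type level Variant L has the higher rate, yet pooled Variant Z does — Simpson's reversal.
Device type here is a post-treatment variable shaped by the variant; conditioning on it would introduce bias rather than remove it. The overall comparison is the causal one.
Pooled: Variant Z 40.0% vs Variant L 23.6%; Variant Z is higher overall.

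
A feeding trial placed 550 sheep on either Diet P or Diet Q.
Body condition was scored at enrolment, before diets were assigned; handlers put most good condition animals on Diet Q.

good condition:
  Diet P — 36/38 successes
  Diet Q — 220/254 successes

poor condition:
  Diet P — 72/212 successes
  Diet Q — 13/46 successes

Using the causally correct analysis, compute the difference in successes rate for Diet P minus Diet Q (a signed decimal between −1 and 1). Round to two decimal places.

Within every starting body condition level Diet P has the higher rate, yet pooled Diet Q does — Simpson's reversal.
Here starting body condition is a common cause — it drives both which diet a case falls under and the outcome. The crude comparison mixes populations; the stratum-specific rates are the causally relevant ones.
Adjusting over the population distribution of starting body condition: 0.531·(0.947−0.866) + 0.469·(0.340−0.283) = +0.070.

+0.07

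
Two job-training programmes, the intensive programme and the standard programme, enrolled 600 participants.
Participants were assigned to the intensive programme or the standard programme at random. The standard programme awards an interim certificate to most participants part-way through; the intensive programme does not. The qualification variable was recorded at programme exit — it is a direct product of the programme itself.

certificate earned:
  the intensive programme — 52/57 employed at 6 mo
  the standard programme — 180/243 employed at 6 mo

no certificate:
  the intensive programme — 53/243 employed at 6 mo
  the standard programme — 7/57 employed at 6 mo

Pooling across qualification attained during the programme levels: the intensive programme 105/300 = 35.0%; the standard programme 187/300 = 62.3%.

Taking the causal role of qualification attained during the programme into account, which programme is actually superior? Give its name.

the standard programme

Qualification attained during the programme lies on the pathway programme → qualification attained during the programme → outcome, so adjusting for it blocks the indirect effect. For the total causal effect of programme, use the unadjusted pooled rates.
Pooled: the intensive programme 35.0% vs the standard programme 62.3%; the standard programme is higher overall.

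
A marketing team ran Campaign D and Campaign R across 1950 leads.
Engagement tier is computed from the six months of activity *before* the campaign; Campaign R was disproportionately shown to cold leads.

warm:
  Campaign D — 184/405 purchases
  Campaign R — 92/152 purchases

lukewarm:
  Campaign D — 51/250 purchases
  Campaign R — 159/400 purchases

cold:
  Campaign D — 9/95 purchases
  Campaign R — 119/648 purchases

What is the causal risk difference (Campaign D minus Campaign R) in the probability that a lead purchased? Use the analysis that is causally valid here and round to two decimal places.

-0.14

The engagement tier-specific comparison favours Campaign R throughout, but the pooled figures favour Campaign D. The question is whether to condition on engagement tier.
Engagement tier differs across campaigns for reasons unrelated to any effect of the campaign itself, and it separately predicts the outcome — a classic confounder. We must compare within engagement tier levels.
Adjusting over the population distribution of engagement tier: 0.286·(0.454−0.605) + 0.333·(0.204−0.398) + 0.381·(0.095−0.184) = -0.141.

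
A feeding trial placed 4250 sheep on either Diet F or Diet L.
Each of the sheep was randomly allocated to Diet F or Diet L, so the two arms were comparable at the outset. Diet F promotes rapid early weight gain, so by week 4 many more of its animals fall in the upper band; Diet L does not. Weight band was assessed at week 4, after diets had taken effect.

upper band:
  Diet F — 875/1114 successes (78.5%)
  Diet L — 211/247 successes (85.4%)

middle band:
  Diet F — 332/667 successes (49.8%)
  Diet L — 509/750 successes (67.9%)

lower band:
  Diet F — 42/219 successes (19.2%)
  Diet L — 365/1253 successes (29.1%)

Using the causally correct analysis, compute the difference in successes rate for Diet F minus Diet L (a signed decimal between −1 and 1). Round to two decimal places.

+0.14

Within every week-4 weight band level Diet L has the higher rate, yet pooled Diet F does — Simpson's reversal.
The distribution of week-4 weight band is itself part of what the diet does — it is an intermediate outcome. Holding it fixed would remove that part of the effect; the total effect is the pooled difference.
The causal difference is the pooled difference: 0.625 − 0.482 = +0.142.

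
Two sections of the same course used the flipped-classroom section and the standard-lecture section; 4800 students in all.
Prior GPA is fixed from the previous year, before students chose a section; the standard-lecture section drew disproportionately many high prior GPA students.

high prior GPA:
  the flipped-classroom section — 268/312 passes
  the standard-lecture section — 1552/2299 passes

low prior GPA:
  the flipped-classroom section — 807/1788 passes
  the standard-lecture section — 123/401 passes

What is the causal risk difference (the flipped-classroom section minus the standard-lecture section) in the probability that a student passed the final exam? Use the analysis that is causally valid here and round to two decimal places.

Prior GPA band satisfies the back-door criterion: it is not a descendant of the teaching method, and it blocks the spurious path from teaching method to outcome. Adjusting for it (i.e., using the within-prior GPA band rates) gives the causal effect.
Adjusting over the population distribution of prior GPA band: 0.544·(0.859−0.675) + 0.456·(0.451−0.307) = +0.166.

+0.17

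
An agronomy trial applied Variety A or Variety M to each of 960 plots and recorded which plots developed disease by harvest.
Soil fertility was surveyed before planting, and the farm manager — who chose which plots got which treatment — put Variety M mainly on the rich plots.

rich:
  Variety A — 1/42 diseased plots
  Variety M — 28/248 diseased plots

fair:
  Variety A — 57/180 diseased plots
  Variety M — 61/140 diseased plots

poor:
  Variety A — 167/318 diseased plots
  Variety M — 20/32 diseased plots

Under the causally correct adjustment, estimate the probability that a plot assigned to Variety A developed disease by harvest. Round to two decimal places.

The imbalance in soil fertility arose from how plots were allocated, not from anything the variety did; and soil fertility independently affects the outcome. The pooled gap is confounded — condition on soil fertility.
Standardising Variety A to the population soil fertility mix: 0.302·1/42 + 0.333·57/180 + 0.365·167/318 = 0.304.

0.30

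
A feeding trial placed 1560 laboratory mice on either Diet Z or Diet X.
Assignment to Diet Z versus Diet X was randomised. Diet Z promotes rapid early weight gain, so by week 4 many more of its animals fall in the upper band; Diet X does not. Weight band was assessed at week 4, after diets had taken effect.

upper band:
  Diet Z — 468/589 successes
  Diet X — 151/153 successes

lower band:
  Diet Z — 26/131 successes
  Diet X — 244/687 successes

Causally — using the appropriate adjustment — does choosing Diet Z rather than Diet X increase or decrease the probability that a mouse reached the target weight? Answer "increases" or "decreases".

increases

The week-4 weight band-specific comparison favours Diet X throughout, but the pooled figures favour Diet Z. The question is whether to condition on week-4 weight band.
Week-4 weight band here is a post-treatment variable shaped by the diet; conditioning on it would introduce bias rather than remove it. The overall comparison is the causal one.
Pooled: Diet Z 68.6% vs Diet X 47.0%; Diet Z is higher overall.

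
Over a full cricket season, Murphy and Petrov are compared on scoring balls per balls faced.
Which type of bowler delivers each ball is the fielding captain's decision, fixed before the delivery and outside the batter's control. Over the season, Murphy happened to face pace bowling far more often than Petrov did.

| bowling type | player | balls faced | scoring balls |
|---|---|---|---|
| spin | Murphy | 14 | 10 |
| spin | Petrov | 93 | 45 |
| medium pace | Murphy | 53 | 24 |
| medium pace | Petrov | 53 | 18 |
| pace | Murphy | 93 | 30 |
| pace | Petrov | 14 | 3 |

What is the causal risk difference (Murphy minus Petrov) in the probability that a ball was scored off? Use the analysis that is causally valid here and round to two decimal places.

The stratified and pooled comparisons disagree (Murphy wins within each bowling type; Petrov wins overall), so the answer turns on the causal role of bowling type.
Bowling type differs across players for reasons unrelated to any effect of the player itself, and it separately predicts the outcome — a classic confounder. We must compare within bowling type levels.
Adjusting over the population distribution of bowling type: 0.334·(0.714−0.484) + 0.331·(0.453−0.340) + 0.334·(0.323−0.214) = +0.151.

+0.15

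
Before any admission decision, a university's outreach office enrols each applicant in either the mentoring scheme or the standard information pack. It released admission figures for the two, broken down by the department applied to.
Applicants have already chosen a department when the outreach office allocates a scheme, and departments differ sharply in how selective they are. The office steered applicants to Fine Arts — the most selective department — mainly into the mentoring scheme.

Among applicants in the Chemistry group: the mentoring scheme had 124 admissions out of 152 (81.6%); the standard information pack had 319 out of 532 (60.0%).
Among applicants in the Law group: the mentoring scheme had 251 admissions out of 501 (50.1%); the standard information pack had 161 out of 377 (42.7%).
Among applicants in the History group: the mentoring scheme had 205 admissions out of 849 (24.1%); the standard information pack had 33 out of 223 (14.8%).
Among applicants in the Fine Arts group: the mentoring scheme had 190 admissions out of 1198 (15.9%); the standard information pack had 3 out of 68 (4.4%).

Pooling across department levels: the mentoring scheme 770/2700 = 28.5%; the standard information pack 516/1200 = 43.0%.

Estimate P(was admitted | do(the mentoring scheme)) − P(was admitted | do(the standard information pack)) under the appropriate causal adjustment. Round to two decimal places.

Here department is a common cause — it drives both which outreach scheme a case falls under and the outcome. The crude comparison mixes populations; the stratum-specific rates are the causally relevant ones.
Adjusting over the population distribution of department: 0.175·(0.816−0.600) + 0.225·(0.501−0.427) + 0.275·(0.241−0.148) + 0.325·(0.159−0.044) = +0.117.

+0.12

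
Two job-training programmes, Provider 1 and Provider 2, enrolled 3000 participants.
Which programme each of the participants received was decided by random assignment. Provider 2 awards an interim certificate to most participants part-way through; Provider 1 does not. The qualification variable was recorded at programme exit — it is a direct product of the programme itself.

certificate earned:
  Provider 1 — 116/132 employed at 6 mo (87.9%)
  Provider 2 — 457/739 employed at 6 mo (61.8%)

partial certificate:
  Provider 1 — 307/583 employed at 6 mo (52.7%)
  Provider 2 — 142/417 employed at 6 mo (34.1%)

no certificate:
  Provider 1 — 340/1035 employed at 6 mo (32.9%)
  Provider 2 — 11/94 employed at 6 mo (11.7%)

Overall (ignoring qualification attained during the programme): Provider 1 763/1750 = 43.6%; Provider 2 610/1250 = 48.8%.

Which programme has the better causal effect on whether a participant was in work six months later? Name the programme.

Provider 2

The qualification attained during the programme-specific comparison favours Provider 1 throughout, but the pooled figures favour Provider 2. The question is whether to condition on qualification attained during the programme.
Because the programme influences qualification attained during the programme, qualification attained during the programme is a post-treatment mediator, not a confounder. Stratifying on it would bias the estimate; the causal effect is the crude pooled difference.
Pooled: Provider 1 43.6% vs Provider 2 48.8%; Provider 2 is higher overall.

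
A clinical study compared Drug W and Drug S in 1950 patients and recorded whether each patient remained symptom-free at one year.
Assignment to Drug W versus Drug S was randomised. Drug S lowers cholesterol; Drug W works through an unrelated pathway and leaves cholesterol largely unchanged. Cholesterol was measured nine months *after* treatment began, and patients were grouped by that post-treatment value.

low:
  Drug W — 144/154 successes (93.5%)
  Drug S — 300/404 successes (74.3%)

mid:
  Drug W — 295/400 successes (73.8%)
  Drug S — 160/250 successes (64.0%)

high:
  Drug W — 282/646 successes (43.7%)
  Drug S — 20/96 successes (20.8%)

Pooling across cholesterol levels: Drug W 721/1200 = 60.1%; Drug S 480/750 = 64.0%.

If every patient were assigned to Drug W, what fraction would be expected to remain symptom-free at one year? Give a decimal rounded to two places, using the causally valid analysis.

Drug W is higher inside every cholesterol stratum but Drug S is higher in aggregate. Whether to stratify depends on how cholesterol relates to the drug.
Stratifying would compare drugs among patients the drugs themselves sorted into cholesterol groups — a form of selection on an intermediate. The unconditioned pooled rates give the total causal effect.
So P(outcome | do(Drug W)) is just the pooled rate for Drug W: 721/1200 = 0.601.

0.60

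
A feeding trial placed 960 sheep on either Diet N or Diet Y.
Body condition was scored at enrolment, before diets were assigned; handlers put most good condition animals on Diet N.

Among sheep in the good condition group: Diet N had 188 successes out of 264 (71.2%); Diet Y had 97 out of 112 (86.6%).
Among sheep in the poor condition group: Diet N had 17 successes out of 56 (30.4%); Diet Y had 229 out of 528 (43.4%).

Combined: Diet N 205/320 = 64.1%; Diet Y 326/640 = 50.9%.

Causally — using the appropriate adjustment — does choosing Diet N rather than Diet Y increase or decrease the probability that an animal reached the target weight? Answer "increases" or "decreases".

Diet Y is higher inside every starting body condition stratum but Diet N is higher in aggregate. Whether to stratify depends on how starting body condition relates to the diet.
The imbalance in starting body condition arose from how sheep were allocated, not from anything the diet did; and starting body condition independently affects the outcome. The pooled gap is confounded — condition on starting body condition.
Within each level — good condition: 71.2% vs 86.6%; poor condition: 30.4% vs 43.4% — Diet Y is higher every time.

decreases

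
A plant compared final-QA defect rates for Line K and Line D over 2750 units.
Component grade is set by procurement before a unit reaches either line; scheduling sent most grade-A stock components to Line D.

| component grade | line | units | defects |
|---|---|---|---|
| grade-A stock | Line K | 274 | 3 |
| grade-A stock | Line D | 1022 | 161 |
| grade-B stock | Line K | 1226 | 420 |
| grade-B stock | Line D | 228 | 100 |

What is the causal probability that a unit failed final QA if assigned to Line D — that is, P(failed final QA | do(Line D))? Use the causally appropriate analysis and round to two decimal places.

Line K is lower inside every component grade stratum but Line D is lower in aggregate. Whether to stratify depends on how component grade relates to the line.
Here component grade is a common cause — it drives both which line a case falls under and the outcome. The crude comparison mixes populations; the stratum-specific rates are the causally relevant ones.
Standardising Line D to the population component grade mix: 0.471·161/1022 + 0.529·100/228 = 0.306.

0.31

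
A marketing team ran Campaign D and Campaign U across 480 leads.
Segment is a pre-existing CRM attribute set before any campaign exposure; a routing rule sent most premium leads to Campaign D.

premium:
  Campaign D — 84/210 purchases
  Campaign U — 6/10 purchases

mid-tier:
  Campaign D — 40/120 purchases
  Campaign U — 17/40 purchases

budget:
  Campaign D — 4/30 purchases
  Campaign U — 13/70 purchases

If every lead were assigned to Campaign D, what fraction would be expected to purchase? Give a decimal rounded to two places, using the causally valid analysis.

Customer segment is set before the campaign has any effect — it is not caused by the campaign — and it independently drives the outcome. That makes it a confounder, so the causal comparison is within customer segment levels.
Standardising Campaign D to the population customer segment mix: 0.458·84/210 + 0.333·40/120 + 0.208·4/30 = 0.322.

0.32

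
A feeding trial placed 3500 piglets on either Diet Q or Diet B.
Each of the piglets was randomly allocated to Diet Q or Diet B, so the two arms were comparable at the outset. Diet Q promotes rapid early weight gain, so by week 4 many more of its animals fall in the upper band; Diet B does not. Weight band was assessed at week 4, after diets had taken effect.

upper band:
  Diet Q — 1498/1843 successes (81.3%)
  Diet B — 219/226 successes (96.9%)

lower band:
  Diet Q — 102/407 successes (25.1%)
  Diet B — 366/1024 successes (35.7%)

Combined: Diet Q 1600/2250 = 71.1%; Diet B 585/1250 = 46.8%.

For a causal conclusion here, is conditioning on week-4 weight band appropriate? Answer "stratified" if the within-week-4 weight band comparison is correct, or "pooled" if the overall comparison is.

The stratified and pooled comparisons disagree (Diet B wins within each week-4 weight band; Diet Q wins overall), so the answer turns on the causal role of week-4 weight band.
Because the diet influences week-4 weight band, week-4 weight band is a post-treatment mediator, not a confounder. Stratifying on it would bias the estimate; the causal effect is the crude pooled difference.
Pooled: Diet Q 71.1% vs Diet B 46.8%; Diet Q is higher overall.

pooled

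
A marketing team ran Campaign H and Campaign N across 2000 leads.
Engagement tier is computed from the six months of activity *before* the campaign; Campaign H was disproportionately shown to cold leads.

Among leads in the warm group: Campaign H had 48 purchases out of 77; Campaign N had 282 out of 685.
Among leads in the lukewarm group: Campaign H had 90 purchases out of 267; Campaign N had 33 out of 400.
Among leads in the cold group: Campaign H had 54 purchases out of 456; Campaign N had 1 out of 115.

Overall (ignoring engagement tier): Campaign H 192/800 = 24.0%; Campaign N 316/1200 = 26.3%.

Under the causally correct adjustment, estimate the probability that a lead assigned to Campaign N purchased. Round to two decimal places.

0.19

The stratified and pooled comparisons disagree (Campaign H wins within each engagement tier; Campaign N wins overall), so the answer turns on the causal role of engagement tier.
Since engagement tier is a pre-existing factor (not a product of the campaign) and it affects the outcome on its own, it is a confounder. The stratified rates, not the pooled rate, identify the causal effect.
Standardising Campaign N to the population engagement tier mix: 0.381·282/685 + 0.334·33/400 + 0.285·1/115 = 0.187.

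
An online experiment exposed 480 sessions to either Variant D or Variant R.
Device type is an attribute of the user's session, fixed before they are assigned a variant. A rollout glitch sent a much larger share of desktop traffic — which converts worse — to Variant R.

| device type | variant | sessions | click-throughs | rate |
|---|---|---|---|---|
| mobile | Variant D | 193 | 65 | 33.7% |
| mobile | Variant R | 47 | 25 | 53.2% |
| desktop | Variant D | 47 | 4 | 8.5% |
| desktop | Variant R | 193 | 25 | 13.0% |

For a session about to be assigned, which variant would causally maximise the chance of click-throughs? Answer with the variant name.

Variant R

The device type-specific comparison favours Variant R throughout, but the pooled figures favour Variant D. The question is whether to condition on device type.
Nothing the variant does changes device type; the imbalance is an allocation artefact. With device type also predicting the outcome, the pooled figure is confounded, and the within-stratum comparison is the causal one.
Within each level — mobile: 33.7% vs 53.2%; desktop: 8.5% vs 13.0% — Variant R is higher every time.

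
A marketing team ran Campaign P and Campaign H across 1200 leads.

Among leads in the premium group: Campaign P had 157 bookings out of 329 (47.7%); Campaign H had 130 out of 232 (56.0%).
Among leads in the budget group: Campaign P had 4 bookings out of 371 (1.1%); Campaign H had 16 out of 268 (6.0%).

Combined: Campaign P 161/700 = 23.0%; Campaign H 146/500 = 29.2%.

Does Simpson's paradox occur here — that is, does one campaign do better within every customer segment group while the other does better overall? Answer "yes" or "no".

Within each customer segment level (premium 47.7% vs 56.0%; budget 1.1% vs 6.0%), Campaign H has the higher rate every time. Pooled: 23.0% vs 29.2% — Campaign H has the higher rate overall. They agree.

no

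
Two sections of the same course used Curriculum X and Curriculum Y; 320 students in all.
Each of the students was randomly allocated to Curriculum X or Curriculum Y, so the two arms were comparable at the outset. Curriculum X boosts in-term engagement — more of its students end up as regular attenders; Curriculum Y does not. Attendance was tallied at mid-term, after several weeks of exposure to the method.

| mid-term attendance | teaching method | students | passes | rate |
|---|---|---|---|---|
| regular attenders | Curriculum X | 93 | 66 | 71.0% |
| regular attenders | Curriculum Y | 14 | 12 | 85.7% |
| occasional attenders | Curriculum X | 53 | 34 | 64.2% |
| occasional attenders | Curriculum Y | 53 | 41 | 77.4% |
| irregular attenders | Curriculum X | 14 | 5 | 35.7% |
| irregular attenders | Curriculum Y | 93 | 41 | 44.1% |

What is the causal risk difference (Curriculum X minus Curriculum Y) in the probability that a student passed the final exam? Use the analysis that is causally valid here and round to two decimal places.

+0.07

The stratified and pooled comparisons disagree (Curriculum Y wins within each mid-term attendance; Curriculum X wins overall), so the answer turns on the causal role of mid-term attendance.
Mid-term attendance is recorded after the teaching method and is itself shifted by it — it sits on the causal path from teaching method to outcome. Conditioning on a mediator would strip out part of the effect we want; the pooled comparison gives the total causal effect.
The causal difference is the pooled difference: 0.656 − 0.588 = +0.069.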